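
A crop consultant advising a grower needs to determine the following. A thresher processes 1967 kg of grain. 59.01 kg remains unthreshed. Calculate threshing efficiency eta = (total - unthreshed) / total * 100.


eta = (total - unthreshed) / total * 100
    = (1967 - 59.01) / 1967 * 100
    = 1907.99 / 1967 * 100
    = 97%


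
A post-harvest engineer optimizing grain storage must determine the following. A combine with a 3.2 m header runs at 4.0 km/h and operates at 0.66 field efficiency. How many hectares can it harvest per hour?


C = w * v * eta_f / 10
  = 3.2 * 4.0 * 0.66 / 10
  = 8.45 / 10
  = 0.84 ha/h


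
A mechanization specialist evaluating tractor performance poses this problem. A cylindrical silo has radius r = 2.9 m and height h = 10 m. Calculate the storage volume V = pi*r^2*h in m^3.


V = pi * r^2 * h
  = pi * 2.9^2 * 10
  = pi * 8.41 * 10
  = 264.21 m^3


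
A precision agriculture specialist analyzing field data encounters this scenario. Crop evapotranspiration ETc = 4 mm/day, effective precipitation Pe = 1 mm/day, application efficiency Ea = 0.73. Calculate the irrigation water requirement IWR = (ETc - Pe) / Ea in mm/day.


IWR = (ETc - Pe) / Ea
    = (4 - 1) / 0.73
    = 3 / 0.73
    = 4.11 mm/day


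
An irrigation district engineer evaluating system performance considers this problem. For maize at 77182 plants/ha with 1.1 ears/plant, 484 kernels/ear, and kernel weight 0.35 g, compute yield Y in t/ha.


Y = density * ears * kernels * kw
  = 77182 * 1.1 * 484 * 0.35 g/ha
  = 14382093.88 g/ha
  = 14382.09 kg/ha = 14.38 t/ha


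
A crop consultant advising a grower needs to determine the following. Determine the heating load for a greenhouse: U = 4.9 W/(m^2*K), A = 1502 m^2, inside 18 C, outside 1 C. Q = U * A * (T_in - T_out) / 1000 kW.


dT = 18 - (1) = 17 K
Q = U * A * dT
  = 4.9 * 1502 * 17
  = 125116.60 W = 125.12 kW


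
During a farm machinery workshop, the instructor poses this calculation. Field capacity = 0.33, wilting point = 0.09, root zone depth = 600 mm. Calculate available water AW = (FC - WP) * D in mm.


AW = (FC - WP) * D
   = (0.33 - 0.09) * 600
   = 0.24 * 600
   = 144 mm


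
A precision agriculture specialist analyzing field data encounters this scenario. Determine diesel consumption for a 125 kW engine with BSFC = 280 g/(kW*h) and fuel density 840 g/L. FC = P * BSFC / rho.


FC = P * BSFC / rho_fuel
   = 125 * 280 / 840
   = 35000 / 840
   = 41.67 L/h


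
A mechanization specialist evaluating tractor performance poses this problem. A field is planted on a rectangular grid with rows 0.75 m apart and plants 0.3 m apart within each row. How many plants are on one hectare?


D = 10000 / (row_sp * plant_sp)
  = 10000 / (0.75 * 0.3)
  = 10000 / 0.2250
  = 44444.44 plants/ha


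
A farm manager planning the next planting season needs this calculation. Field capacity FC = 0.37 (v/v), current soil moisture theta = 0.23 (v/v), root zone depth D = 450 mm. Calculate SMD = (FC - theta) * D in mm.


SMD = (FC - theta) * D
    = (0.37 - 0.23) * 450
    = 0.140 * 450
    = 63 mm


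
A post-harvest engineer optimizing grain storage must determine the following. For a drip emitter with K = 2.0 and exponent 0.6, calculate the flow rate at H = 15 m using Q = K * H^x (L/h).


Q = K * H^x
  = 2.0 * 15^0.6
  = 2.0 * 5.0776
  = 10.16 L/h


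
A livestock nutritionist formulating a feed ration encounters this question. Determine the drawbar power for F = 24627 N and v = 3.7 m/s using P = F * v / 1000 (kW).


P = F * v / 1000
  = 24627 * 3.7 / 1000
  = 91119.90 / 1000
  = 91.12 kW


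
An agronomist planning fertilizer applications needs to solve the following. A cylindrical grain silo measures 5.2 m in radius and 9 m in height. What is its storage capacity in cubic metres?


V = pi * r^2 * h
  = pi * 5.2^2 * 9
  = pi * 27.04 * 9
  = 764.54 m^3


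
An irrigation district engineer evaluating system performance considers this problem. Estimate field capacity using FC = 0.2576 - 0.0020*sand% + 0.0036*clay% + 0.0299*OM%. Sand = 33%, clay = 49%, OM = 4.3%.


FC = 0.2576 - 0.0020*33 + 0.0036*49 + 0.0299*4.3
   = 0.2576 - 0.0660 + 0.1764 + 0.1286
   = 0.4966


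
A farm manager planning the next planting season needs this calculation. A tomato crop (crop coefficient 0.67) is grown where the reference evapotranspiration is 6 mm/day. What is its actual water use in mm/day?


ETc = Kc * ET0
    = 0.67 * 6
    = 4.02 mm/day


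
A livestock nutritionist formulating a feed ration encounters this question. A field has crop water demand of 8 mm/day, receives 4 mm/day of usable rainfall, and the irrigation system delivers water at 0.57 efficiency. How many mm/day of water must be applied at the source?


IWR = (ETc - Pe) / Ea
    = (8 - 4) / 0.57
    = 4 / 0.57
    = 7.02 mm/day


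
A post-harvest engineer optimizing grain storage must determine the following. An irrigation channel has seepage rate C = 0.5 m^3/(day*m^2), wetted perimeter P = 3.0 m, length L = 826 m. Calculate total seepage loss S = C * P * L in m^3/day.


S = C * P * L
  = 0.5 * 3.0 * 826
  = 1239 m^3/day


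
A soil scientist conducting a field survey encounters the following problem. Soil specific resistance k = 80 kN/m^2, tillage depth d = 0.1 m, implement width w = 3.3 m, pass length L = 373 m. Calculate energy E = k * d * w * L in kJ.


E = k * d * w * L
  = 80 * 0.1 * 3.3 * 373
  = 9847.20 kJ


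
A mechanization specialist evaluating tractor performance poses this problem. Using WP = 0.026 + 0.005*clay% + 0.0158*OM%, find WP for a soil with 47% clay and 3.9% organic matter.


WP = 0.026 + 0.005*47 + 0.0158*3.9
   = 0.026 + 0.2350 + 0.0616
   = 0.3226


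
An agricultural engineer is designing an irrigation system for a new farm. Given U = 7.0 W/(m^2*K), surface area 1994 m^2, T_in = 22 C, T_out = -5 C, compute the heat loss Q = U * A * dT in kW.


dT = 22 - (-5) = 27 K
Q = U * A * dT
  = 7.0 * 1994 * 27
  = 376866 W = 376.87 kW


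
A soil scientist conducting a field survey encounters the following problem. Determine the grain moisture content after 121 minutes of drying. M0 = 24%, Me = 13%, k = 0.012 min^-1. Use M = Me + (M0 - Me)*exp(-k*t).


M = Me + (M0 - Me) * e^(-k*t)
  = 13 + (24 - 13) * e^(-0.012*121)
  = 13 + 11 * e^(-1.452)
  = 13 + 11 * 0.23410
  = 13 + 2.5751
  = 15.58%


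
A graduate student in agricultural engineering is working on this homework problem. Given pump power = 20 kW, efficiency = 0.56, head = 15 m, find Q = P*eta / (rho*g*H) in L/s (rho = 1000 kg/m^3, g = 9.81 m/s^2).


Q = (P * 1000 * eta) / (rho * g * H)
  = (20 * 1000 * 0.56) / (1000 * 9.81 * 15)
  = 11200 / 147150
  = 0.07611 m^3/s = 76.11 L/s


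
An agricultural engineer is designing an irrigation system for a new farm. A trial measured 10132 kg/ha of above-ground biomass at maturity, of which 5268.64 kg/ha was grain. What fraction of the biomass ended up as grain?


HI = grain_yield / biomass
   = 5268.64 / 10132
   = 0.52


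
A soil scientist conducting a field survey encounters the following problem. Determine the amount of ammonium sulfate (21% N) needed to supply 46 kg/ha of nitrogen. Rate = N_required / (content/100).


Rate = N_required / (N_content / 100)
     = 46 / (21 / 100)
     = 46 / 0.21
     = 219.05 kg/ha


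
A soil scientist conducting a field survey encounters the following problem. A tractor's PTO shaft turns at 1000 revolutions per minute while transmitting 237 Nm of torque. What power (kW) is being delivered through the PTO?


P = 2*pi*n*T / 60000
  = 2*pi * 1000 * 237 / 60000
  = 1489114.92 / 60000
  = 24.82 kW


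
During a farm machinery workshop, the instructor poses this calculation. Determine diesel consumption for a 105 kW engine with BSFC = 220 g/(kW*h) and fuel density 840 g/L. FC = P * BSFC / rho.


FC = P * BSFC / rho_fuel
   = 105 * 220 / 840
   = 23100 / 840
   = 27.50 L/h


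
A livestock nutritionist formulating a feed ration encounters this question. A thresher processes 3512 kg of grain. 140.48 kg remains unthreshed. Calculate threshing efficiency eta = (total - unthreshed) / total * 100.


eta = (total - unthreshed) / total * 100
    = (3512 - 140.48) / 3512 * 100
    = 3371.52 / 3512 * 100
    = 96%


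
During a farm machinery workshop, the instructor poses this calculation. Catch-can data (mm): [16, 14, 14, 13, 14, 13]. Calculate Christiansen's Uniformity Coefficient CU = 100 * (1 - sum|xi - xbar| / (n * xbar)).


xbar = 84 / 6 = 14
sum|xi - xbar| = 4
CU = 100 * (1 - 4 / (6 * 14))
   = 100 * (1 - 0.0476)
   = 95.24%


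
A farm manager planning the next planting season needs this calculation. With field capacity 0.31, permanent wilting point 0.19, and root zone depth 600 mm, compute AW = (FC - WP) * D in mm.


AW = (FC - WP) * D
   = (0.31 - 0.19) * 600
   = 0.12 * 600
   = 72 mm


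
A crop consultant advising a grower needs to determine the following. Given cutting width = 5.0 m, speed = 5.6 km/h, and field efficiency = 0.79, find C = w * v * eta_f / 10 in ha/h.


C = w * v * eta_f / 10
  = 5.0 * 5.6 * 0.79 / 10
  = 22.12 / 10
  = 2.21 ha/h


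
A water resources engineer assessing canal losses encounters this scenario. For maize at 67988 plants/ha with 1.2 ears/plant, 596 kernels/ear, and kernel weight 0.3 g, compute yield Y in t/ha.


Y = density * ears * kernels * kw
  = 67988 * 1.2 * 596 * 0.3 g/ha
  = 14587505.28 g/ha
  = 14587.51 kg/ha = 14.59 t/ha


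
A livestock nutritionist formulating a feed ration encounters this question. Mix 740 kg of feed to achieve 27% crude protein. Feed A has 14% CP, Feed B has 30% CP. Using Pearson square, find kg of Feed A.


parts_A = CP_b - target = 30 - 27 = 3
parts_B = target - CP_a = 27 - 14 = 13
total_parts = 3 + 13 = 16
Feed A = 740 * 3 / 16 = 138.75 kg
Feed B = 740 * 13 / 16 = 601.25 kg

138.75 kg


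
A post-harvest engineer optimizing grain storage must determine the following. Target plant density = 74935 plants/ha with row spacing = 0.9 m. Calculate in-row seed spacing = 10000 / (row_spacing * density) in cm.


spacing = 10000 / (row_sp * density)
        = 10000 / (0.9 * 74935)
        = 10000 / 67441.50
        = 0.14828 m = 14.83 cm


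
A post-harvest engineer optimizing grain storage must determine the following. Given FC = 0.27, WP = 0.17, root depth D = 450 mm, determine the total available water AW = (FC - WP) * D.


AW = (FC - WP) * D
   = (0.27 - 0.17) * 450
   = 0.10 * 450
   = 45 mm


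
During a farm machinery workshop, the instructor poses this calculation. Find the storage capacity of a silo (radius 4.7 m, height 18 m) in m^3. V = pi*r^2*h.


V = pi * r^2 * h
  = pi * 4.7^2 * 18
  = pi * 22.09 * 18
  = 1249.16 m^3


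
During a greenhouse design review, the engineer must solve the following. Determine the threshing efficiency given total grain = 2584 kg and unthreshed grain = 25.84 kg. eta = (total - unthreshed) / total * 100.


eta = (total - unthreshed) / total * 100
    = (2584 - 25.84) / 2584 * 100
    = 2558.16 / 2584 * 100
    = 99%


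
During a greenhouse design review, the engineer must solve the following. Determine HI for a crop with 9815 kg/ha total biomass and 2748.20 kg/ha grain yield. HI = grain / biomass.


HI = grain_yield / biomass
   = 2748.20 / 9815
   = 0.28


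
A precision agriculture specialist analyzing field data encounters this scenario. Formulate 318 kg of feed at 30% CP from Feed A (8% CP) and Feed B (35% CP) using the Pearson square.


parts_A = CP_b - target = 35 - 30 = 5
parts_B = target - CP_a = 30 - 8 = 22
total_parts = 5 + 22 = 27
Feed A = 318 * 5 / 27 = 58.89 kg
Feed B = 318 * 22 / 27 = 259.11 kg

58.89 kg


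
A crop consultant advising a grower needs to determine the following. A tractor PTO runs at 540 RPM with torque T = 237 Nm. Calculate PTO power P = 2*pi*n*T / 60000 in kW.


P = 2*pi*n*T / 60000
  = 2*pi * 540 * 237 / 60000
  = 804122.06 / 60000
  = 13.40 kW


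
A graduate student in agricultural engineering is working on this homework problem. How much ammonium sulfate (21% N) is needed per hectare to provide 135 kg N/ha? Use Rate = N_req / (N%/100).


Rate = N_required / (N_content / 100)
     = 135 / (21 / 100)
     = 135 / 0.21
     = 642.86 kg/ha


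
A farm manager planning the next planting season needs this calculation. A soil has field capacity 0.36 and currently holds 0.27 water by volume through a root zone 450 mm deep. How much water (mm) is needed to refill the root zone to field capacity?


SMD = (FC - theta) * D
    = (0.36 - 0.27) * 450
    = 0.090 * 450
    = 40.50 mm


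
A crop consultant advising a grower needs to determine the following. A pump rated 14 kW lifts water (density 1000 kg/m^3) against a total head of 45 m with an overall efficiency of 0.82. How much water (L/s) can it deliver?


Q = (P * 1000 * eta) / (rho * g * H)
  = (14 * 1000 * 0.82) / (1000 * 9.81 * 45)
  = 11480 / 441450
  = 0.02601 m^3/s = 26.01 L/s


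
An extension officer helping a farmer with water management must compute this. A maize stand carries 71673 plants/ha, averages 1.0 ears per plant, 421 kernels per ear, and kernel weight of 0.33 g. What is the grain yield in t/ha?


Y = density * ears * kernels * kw
  = 71673 * 1.0 * 421 * 0.33 g/ha
  = 9957529.89 g/ha
  = 9957.53 kg/ha = 9.96 t/ha


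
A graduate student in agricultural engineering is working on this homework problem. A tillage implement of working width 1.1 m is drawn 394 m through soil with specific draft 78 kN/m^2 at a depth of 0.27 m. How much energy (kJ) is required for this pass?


E = k * d * w * L
  = 78 * 0.27 * 1.1 * 394
  = 9127.40 kJ


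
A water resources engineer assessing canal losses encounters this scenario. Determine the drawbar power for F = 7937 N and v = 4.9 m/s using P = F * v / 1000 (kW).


P = F * v / 1000
  = 7937 * 4.9 / 1000
  = 38891.30 / 1000
  = 38.89 kW


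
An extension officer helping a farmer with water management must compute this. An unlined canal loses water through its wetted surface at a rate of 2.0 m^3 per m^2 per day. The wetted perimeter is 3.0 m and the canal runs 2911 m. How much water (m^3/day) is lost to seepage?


S = C * P * L
  = 2.0 * 3.0 * 2911
  = 17466 m^3/day


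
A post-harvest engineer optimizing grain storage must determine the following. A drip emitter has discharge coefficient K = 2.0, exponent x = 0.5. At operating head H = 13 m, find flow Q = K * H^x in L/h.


Q = K * H^x
  = 2.0 * 13^0.5
  = 2.0 * 3.6056
  = 7.21 L/h


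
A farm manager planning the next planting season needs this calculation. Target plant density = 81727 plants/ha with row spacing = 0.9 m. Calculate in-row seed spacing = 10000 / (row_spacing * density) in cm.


spacing = 10000 / (row_sp * density)
        = 10000 / (0.9 * 81727)
        = 10000 / 73554.30
        = 0.13595 m = 13.60 cm


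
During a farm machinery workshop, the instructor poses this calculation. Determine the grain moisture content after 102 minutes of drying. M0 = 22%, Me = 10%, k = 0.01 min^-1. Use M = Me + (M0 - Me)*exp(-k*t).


M = Me + (M0 - Me) * e^(-k*t)
  = 10 + (22 - 10) * e^(-0.01*102)
  = 10 + 12 * e^(-1.020)
  = 10 + 12 * 0.36059
  = 10 + 4.3271
  = 14.33%


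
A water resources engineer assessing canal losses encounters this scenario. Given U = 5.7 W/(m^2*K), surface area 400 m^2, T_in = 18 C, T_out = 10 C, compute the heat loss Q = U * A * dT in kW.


dT = 18 - (10) = 8 K
Q = U * A * dT
  = 5.7 * 400 * 8
  = 18240 W = 18.24 kW


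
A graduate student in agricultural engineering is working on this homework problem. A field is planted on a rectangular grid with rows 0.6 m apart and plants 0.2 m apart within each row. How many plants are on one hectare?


D = 10000 / (row_sp * plant_sp)
  = 10000 / (0.6 * 0.2)
  = 10000 / 0.1200
  = 83333.33 plants/ha


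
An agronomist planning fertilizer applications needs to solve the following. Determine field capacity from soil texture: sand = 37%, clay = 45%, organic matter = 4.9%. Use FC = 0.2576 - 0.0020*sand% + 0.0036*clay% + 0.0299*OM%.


FC = 0.2576 - 0.0020*37 + 0.0036*45 + 0.0299*4.9
   = 0.2576 - 0.0740 + 0.1620 + 0.1465
   = 0.4921


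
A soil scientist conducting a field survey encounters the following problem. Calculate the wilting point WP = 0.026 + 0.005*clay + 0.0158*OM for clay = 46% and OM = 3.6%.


WP = 0.026 + 0.005*46 + 0.0158*3.6
   = 0.026 + 0.2300 + 0.0569
   = 0.3129


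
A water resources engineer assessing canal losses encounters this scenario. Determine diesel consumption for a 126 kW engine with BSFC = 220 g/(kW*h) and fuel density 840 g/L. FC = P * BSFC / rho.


FC = P * BSFC / rho_fuel
   = 126 * 220 / 840
   = 27720 / 840
   = 33 L/h


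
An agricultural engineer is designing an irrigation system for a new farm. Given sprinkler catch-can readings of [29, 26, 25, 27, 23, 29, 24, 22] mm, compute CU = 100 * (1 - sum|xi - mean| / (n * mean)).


xbar = 205 / 8 = 25.625
sum|xi - xbar| = 17
CU = 100 * (1 - 17 / (8 * 25.625))
   = 100 * (1 - 0.0829)
   = 91.71%


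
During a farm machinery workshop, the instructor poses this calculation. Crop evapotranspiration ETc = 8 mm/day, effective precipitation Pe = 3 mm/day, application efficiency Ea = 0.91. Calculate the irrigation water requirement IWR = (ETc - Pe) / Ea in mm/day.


IWR = (ETc - Pe) / Ea
    = (8 - 3) / 0.91
    = 5 / 0.91
    = 5.49 mm/day


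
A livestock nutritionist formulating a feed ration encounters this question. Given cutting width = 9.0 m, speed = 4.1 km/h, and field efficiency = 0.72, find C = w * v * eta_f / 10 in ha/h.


C = w * v * eta_f / 10
  = 9.0 * 4.1 * 0.72 / 10
  = 26.57 / 10
  = 2.66 ha/h


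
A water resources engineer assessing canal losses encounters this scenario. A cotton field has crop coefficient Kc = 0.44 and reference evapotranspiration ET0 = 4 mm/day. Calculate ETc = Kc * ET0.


ETc = Kc * ET0
    = 0.44 * 4
    = 1.76 mm/day


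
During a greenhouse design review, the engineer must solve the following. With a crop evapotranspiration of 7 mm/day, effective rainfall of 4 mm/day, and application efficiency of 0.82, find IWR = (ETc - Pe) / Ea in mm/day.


IWR = (ETc - Pe) / Ea
    = (7 - 4) / 0.82
    = 3 / 0.82
    = 3.66 mm/day


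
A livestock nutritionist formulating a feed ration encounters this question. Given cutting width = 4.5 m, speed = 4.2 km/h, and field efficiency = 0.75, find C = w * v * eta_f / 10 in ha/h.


C = w * v * eta_f / 10
  = 4.5 * 4.2 * 0.75 / 10
  = 14.18 / 10
  = 1.42 ha/h


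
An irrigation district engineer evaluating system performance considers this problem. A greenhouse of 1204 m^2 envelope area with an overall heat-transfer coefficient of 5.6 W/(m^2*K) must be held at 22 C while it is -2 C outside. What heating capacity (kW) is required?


dT = 22 - (-2) = 24 K
Q = U * A * dT
  = 5.6 * 1204 * 24
  = 161817.60 W = 161.82 kW


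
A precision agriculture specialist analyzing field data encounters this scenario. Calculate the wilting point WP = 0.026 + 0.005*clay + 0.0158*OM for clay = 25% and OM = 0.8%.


WP = 0.026 + 0.005*25 + 0.0158*0.8
   = 0.026 + 0.1250 + 0.0126
   = 0.1636


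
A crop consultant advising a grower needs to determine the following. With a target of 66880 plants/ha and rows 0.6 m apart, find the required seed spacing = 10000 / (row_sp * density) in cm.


spacing = 10000 / (row_sp * density)
        = 10000 / (0.6 * 66880)
        = 10000 / 40128
        = 0.24920 m = 24.92 cm


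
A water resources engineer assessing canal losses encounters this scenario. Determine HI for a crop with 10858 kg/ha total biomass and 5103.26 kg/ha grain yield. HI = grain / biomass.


HI = grain_yield / biomass
   = 5103.26 / 10858
   = 0.47


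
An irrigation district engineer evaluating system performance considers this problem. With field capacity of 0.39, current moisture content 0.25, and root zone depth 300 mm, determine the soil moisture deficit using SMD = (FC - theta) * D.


SMD = (FC - theta) * D
    = (0.39 - 0.25) * 300
    = 0.140 * 300
    = 42 mm


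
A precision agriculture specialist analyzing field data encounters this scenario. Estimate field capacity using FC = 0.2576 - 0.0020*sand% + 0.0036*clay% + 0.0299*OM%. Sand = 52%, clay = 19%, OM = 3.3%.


FC = 0.2576 - 0.0020*52 + 0.0036*19 + 0.0299*3.3
   = 0.2576 - 0.1040 + 0.0684 + 0.0987
   = 0.3207


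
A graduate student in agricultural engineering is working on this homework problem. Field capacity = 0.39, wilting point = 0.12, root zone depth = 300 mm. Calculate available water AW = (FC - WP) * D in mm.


AW = (FC - WP) * D
   = (0.39 - 0.12) * 300
   = 0.27 * 300
   = 81 mm


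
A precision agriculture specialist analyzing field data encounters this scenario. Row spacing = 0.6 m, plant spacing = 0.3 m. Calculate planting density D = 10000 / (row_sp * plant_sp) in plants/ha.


D = 10000 / (row_sp * plant_sp)
  = 10000 / (0.6 * 0.3)
  = 10000 / 0.1800
  = 55555.56 plants/ha


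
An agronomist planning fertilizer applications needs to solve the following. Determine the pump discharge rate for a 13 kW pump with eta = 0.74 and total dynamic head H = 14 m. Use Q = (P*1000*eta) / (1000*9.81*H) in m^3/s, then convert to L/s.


Q = (P * 1000 * eta) / (rho * g * H)
  = (13 * 1000 * 0.74) / (1000 * 9.81 * 14)
  = 9620 / 137340
  = 0.07005 m^3/s = 70.05 L/s


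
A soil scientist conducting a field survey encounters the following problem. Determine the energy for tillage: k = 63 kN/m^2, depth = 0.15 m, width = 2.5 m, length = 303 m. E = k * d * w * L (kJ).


E = k * d * w * L
  = 63 * 0.15 * 2.5 * 303
  = 7158.38 kJ


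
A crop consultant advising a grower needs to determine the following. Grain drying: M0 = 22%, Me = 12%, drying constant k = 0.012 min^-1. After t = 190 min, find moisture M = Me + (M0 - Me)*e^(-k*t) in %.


M = Me + (M0 - Me) * e^(-k*t)
  = 12 + (22 - 12) * e^(-0.012*190)
  = 12 + 10 * e^(-2.280)
  = 12 + 10 * 0.10228
  = 12 + 1.0228
  = 13.02%


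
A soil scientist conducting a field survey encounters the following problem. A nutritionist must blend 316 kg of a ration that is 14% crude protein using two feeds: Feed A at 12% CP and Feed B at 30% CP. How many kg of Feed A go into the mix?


parts_A = CP_b - target = 30 - 14 = 16
parts_B = target - CP_a = 14 - 12 = 2
total_parts = 16 + 2 = 18
Feed A = 316 * 16 / 18 = 280.89 kg
Feed B = 316 * 2 / 18 = 35.11 kg

280.89 kg


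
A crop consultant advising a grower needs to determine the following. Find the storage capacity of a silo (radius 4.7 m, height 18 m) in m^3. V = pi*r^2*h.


V = pi * r^2 * h
  = pi * 4.7^2 * 18
  = pi * 22.09 * 18
  = 1249.16 m^3


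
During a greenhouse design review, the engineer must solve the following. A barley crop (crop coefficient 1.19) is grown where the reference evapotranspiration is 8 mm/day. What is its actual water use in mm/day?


ETc = Kc * ET0
    = 1.19 * 8
    = 9.52 mm/day


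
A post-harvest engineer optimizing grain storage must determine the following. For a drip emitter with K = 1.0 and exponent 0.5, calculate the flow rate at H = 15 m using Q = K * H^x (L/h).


Q = K * H^x
  = 1.0 * 15^0.5
  = 1.0 * 3.8730
  = 3.87 L/h


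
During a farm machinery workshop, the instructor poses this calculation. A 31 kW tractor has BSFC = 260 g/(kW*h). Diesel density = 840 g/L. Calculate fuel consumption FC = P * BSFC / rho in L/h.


FC = P * BSFC / rho_fuel
   = 31 * 260 / 840
   = 8060 / 840
   = 9.60 L/h


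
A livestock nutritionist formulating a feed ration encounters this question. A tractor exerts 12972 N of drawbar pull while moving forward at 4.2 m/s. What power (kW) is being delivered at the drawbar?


P = F * v / 1000
  = 12972 * 4.2 / 1000
  = 54482.40 / 1000
  = 54.48 kW


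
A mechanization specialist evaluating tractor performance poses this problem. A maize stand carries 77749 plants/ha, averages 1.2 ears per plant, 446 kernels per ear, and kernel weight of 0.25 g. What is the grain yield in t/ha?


Y = density * ears * kernels * kw
  = 77749 * 1.2 * 446 * 0.25 g/ha
  = 10402816.20 g/ha
  = 10402.82 kg/ha = 10.40 t/ha


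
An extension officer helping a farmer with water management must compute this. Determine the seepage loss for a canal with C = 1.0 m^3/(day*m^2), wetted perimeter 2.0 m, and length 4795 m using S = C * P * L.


S = C * P * L
  = 1.0 * 2.0 * 4795
  = 9590 m^3/day


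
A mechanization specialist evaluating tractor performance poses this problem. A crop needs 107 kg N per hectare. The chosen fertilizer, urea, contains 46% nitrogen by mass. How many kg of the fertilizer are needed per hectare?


Rate = N_required / (N_content / 100)
     = 107 / (46 / 100)
     = 107 / 0.46
     = 232.61 kg/ha


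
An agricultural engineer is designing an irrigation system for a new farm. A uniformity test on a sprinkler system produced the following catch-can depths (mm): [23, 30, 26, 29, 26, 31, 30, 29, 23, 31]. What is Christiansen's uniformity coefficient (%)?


xbar = 278 / 10 = 27.800
sum|xi - xbar| = 26.400
CU = 100 * (1 - 26.400 / (10 * 27.800))
   = 100 * (1 - 0.0950)
   = 90.50%


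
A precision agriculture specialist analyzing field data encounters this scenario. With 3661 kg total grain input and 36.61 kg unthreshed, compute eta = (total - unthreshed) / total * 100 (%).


eta = (total - unthreshed) / total * 100
    = (3661 - 36.61) / 3661 * 100
    = 3624.39 / 3661 * 100
    = 99%


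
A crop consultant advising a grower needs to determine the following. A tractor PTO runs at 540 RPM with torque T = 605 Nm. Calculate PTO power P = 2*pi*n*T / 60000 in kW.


P = 2*pi*n*T / 60000
  = 2*pi * 540 * 605 / 60000
  = 2052716.64 / 60000
  = 34.21 kW


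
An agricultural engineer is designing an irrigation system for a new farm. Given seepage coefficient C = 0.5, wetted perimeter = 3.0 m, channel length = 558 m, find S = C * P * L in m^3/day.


S = C * P * L
  = 0.5 * 3.0 * 558
  = 837 m^3/day


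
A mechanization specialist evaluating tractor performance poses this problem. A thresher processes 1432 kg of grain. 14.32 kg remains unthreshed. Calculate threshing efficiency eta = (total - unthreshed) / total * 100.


eta = (total - unthreshed) / total * 100
    = (1432 - 14.32) / 1432 * 100
    = 1417.68 / 1432 * 100
    = 99%


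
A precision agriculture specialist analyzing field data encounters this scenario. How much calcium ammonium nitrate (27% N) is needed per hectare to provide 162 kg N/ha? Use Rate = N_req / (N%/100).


Rate = N_required / (N_content / 100)
     = 162 / (27 / 100)
     = 162 / 0.27
     = 600 kg/ha


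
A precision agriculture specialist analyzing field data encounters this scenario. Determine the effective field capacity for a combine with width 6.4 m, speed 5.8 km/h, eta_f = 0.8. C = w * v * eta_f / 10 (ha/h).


C = w * v * eta_f / 10
  = 6.4 * 5.8 * 0.8 / 10
  = 29.70 / 10
  = 2.97 ha/h


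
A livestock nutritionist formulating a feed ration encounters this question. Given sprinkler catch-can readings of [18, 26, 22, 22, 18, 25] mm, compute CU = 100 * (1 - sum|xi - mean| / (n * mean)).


xbar = 131 / 6 = 21.833
sum|xi - xbar| = 15.333
CU = 100 * (1 - 15.333 / (6 * 21.833))
   = 100 * (1 - 0.1170)
   = 88.30%


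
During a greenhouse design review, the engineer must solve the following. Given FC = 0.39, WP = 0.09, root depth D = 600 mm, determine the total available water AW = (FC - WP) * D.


AW = (FC - WP) * D
   = (0.39 - 0.09) * 600
   = 0.30 * 600
   = 180 mm


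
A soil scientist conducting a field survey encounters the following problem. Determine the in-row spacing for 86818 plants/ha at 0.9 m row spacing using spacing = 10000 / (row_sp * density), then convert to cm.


spacing = 10000 / (row_sp * density)
        = 10000 / (0.9 * 86818)
        = 10000 / 78136.20
        = 0.12798 m = 12.80 cm


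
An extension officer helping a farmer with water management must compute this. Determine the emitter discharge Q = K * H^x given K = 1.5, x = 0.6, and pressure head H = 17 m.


Q = K * H^x
  = 1.5 * 17^0.6
  = 1.5 * 5.4736
  = 8.21 L/h


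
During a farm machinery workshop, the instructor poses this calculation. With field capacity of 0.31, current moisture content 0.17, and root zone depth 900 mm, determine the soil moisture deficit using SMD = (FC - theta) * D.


SMD = (FC - theta) * D
    = (0.31 - 0.17) * 900
    = 0.140 * 900
    = 126 mm


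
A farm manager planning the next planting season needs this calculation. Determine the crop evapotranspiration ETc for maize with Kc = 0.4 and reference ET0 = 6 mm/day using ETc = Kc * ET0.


ETc = Kc * ET0
    = 0.4 * 6
    = 2.40 mm/day


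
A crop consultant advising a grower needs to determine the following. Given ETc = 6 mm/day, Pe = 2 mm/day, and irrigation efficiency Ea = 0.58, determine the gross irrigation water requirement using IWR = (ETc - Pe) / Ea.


IWR = (ETc - Pe) / Ea
    = (6 - 2) / 0.58
    = 4 / 0.58
    = 6.90 mm/day


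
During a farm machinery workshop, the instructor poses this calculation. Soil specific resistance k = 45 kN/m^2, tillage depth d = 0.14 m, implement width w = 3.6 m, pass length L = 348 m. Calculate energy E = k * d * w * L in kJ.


E = k * d * w * L
  = 45 * 0.14 * 3.6 * 348
  = 7892.64 kJ


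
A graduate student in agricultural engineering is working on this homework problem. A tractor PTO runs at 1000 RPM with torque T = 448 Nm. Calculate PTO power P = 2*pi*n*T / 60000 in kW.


P = 2*pi*n*T / 60000
  = 2*pi * 1000 * 448 / 60000
  = 2814867.02 / 60000
  = 46.91 kW


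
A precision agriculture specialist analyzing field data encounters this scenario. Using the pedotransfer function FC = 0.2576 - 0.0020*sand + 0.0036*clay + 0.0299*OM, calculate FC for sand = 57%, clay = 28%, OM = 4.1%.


FC = 0.2576 - 0.0020*57 + 0.0036*28 + 0.0299*4.1
   = 0.2576 - 0.1140 + 0.1008 + 0.1226
   = 0.3670


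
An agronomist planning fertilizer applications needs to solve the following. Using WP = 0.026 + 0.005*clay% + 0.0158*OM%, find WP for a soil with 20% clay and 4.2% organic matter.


WP = 0.026 + 0.005*20 + 0.0158*4.2
   = 0.026 + 0.1000 + 0.0664
   = 0.1924


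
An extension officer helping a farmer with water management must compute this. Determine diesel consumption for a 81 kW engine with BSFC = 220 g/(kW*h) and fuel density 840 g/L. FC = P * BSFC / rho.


FC = P * BSFC / rho_fuel
   = 81 * 220 / 840
   = 17820 / 840
   = 21.21 L/h


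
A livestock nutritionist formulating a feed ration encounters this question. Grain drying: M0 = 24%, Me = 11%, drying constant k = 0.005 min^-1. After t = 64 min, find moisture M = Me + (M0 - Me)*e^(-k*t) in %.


M = Me + (M0 - Me) * e^(-k*t)
  = 11 + (24 - 11) * e^(-0.005*64)
  = 11 + 13 * e^(-0.320)
  = 11 + 13 * 0.72615
  = 11 + 9.4399
  = 20.44%


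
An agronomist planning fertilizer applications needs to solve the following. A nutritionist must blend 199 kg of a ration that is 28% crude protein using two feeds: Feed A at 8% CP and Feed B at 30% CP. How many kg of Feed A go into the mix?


parts_A = CP_b - target = 30 - 28 = 2
parts_B = target - CP_a = 28 - 8 = 20
total_parts = 2 + 20 = 22
Feed A = 199 * 2 / 22 = 18.09 kg
Feed B = 199 * 20 / 22 = 180.91 kg

18.09 kg


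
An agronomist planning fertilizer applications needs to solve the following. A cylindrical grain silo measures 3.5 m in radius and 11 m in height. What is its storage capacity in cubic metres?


V = pi * r^2 * h
  = pi * 3.5^2 * 11
  = pi * 12.25 * 11
  = 423.33 m^3


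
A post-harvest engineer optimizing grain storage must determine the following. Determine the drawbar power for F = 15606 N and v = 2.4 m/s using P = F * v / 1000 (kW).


P = F * v / 1000
  = 15606 * 2.4 / 1000
  = 37454.40 / 1000
  = 37.45 kW


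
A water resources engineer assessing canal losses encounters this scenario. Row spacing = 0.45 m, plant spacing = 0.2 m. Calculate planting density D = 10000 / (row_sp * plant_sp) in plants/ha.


D = 10000 / (row_sp * plant_sp)
  = 10000 / (0.45 * 0.2)
  = 10000 / 0.0900
  = 111111.11 plants/ha


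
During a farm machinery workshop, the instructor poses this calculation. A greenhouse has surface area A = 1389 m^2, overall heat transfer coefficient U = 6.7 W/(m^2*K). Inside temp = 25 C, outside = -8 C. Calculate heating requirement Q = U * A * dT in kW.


dT = 25 - (-8) = 33 K
Q = U * A * dT
  = 6.7 * 1389 * 33
  = 307107.90 W = 307.11 kW


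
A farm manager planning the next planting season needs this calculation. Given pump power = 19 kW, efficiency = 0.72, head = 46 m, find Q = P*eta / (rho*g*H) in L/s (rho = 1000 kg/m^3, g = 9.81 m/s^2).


Q = (P * 1000 * eta) / (rho * g * H)
  = (19 * 1000 * 0.72) / (1000 * 9.81 * 46)
  = 13680 / 451260
  = 0.03032 m^3/s = 30.32 L/s


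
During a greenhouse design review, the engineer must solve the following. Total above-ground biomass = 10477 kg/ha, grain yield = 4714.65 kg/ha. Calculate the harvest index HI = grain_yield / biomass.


HI = grain_yield / biomass
   = 4714.65 / 10477
   = 0.45


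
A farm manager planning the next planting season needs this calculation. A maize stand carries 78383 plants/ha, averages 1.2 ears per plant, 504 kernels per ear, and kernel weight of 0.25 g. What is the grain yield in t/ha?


Y = density * ears * kernels * kw
  = 78383 * 1.2 * 504 * 0.25 g/ha
  = 11851509.60 g/ha
  = 11851.51 kg/ha = 11.85 t/ha


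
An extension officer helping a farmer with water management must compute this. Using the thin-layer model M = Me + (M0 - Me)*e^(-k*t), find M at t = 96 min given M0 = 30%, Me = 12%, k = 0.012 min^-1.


M = Me + (M0 - Me) * e^(-k*t)
  = 12 + (30 - 12) * e^(-0.012*96)
  = 12 + 18 * e^(-1.152)
  = 12 + 18 * 0.31600
  = 12 + 5.6881
  = 17.69%


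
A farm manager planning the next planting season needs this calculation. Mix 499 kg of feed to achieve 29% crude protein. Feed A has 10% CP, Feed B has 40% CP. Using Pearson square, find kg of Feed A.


parts_A = CP_b - target = 40 - 29 = 11
parts_B = target - CP_a = 29 - 10 = 19
total_parts = 11 + 19 = 30
Feed A = 499 * 11 / 30 = 182.97 kg
Feed B = 499 * 19 / 30 = 316.03 kg

182.97 kg


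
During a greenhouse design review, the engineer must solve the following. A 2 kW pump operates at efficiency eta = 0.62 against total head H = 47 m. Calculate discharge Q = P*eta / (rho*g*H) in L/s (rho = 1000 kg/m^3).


Q = (P * 1000 * eta) / (rho * g * H)
  = (2 * 1000 * 0.62) / (1000 * 9.81 * 47)
  = 1240 / 461070
  = 0.00269 m^3/s = 2.69 L/s


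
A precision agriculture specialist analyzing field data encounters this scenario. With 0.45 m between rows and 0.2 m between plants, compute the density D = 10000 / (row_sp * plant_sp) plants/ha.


D = 10000 / (row_sp * plant_sp)
  = 10000 / (0.45 * 0.2)
  = 10000 / 0.0900
  = 111111.11 plants/ha


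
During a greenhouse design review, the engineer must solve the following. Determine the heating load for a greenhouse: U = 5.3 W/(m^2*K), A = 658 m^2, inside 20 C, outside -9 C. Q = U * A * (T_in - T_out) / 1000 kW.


dT = 20 - (-9) = 29 K
Q = U * A * dT
  = 5.3 * 658 * 29
  = 101134.60 W = 101.13 kW


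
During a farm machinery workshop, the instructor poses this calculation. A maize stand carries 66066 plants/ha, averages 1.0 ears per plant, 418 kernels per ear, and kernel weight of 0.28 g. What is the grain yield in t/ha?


Y = density * ears * kernels * kw
  = 66066 * 1.0 * 418 * 0.28 g/ha
  = 7732364.64 g/ha
  = 7732.36 kg/ha = 7.73 t/ha


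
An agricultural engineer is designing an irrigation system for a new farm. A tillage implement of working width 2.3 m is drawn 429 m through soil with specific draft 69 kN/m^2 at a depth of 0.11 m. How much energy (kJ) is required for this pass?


E = k * d * w * L
  = 69 * 0.11 * 2.3 * 429
  = 7489.05 kJ


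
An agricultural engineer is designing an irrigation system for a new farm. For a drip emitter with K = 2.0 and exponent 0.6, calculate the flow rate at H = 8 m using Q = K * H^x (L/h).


Q = K * H^x
  = 2.0 * 8^0.6
  = 2.0 * 3.4822
  = 6.96 L/h


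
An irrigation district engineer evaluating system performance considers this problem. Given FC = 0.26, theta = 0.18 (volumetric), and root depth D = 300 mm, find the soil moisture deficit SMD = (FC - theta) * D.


SMD = (FC - theta) * D
    = (0.26 - 0.18) * 300
    = 0.080 * 300
    = 24 mm


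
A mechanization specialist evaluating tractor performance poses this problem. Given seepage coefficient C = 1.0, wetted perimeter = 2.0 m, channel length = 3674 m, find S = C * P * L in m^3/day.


S = C * P * L
  = 1.0 * 2.0 * 3674
  = 7348 m^3/day


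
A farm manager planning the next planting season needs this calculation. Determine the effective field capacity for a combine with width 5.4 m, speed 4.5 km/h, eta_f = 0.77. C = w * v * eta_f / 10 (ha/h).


C = w * v * eta_f / 10
  = 5.4 * 4.5 * 0.77 / 10
  = 18.71 / 10
  = 1.87 ha/h


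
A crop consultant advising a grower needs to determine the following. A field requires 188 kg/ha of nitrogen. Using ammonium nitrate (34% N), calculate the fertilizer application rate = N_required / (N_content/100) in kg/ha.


Rate = N_required / (N_content / 100)
     = 188 / (34 / 100)
     = 188 / 0.34
     = 552.94 kg/ha


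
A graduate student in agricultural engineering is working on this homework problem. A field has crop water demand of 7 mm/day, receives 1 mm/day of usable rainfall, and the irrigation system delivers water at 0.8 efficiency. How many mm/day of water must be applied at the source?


IWR = (ETc - Pe) / Ea
    = (7 - 1) / 0.8
    = 6 / 0.8
    = 7.50 mm/day


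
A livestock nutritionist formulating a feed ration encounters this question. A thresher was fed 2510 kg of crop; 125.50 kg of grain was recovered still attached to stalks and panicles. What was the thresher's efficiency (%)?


eta = (total - unthreshed) / total * 100
    = (2510 - 125.50) / 2510 * 100
    = 2384.50 / 2510 * 100
    = 95%


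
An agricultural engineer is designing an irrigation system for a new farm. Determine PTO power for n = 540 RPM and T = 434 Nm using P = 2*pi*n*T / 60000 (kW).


P = 2*pi*n*T / 60000
  = 2*pi * 540 * 434 / 60000
  = 1472527.31 / 60000
  = 24.54 kW


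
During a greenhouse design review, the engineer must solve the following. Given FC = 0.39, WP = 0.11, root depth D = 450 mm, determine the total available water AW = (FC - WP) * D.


AW = (FC - WP) * D
   = (0.39 - 0.11) * 450
   = 0.28 * 450
   = 126 mm


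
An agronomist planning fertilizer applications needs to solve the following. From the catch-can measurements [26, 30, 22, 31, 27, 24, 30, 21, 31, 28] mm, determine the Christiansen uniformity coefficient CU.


xbar = 270 / 10 = 27
sum|xi - xbar| = 30
CU = 100 * (1 - 30 / (10 * 27))
   = 100 * (1 - 0.1111)
   = 88.89%


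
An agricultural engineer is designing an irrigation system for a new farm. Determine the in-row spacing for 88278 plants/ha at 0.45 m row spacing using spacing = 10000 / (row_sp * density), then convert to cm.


spacing = 10000 / (row_sp * density)
        = 10000 / (0.45 * 88278)
        = 10000 / 39725.10
        = 0.25173 m = 25.17 cm


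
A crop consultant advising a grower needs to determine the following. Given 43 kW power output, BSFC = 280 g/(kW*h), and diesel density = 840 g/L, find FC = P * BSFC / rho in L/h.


FC = P * BSFC / rho_fuel
   = 43 * 280 / 840
   = 12040 / 840
   = 14.33 L/h


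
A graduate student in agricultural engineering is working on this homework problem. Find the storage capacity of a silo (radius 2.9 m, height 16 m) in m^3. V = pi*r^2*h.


V = pi * r^2 * h
  = pi * 2.9^2 * 16
  = pi * 8.41 * 16
  = 422.73 m^3


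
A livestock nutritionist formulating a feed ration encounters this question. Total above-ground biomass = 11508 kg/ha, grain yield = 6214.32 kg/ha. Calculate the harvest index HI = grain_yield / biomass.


HI = grain_yield / biomass
   = 6214.32 / 11508
   = 0.54
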